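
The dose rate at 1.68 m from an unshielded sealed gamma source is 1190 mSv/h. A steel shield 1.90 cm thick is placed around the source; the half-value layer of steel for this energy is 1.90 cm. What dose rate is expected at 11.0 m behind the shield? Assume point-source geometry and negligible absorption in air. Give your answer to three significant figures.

Distance alone: (1.68/11.0)² = 0.02333, so 1190 × 0.02333 = 27.76 mSv/h.
Shield: 1.90/1.90 = 1.000 half-value layers → attenuation 2^(−1.000) = 0.5000.
Combined: 27.76 × 0.5000 = 13.88 mSv/h.

13.9 mSv/h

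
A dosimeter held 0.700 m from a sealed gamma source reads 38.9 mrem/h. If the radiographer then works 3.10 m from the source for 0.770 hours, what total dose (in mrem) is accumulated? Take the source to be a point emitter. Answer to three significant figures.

1.53 mrem

Intensity scales as (d₁/d₂)², so rate at 3.10 m:
(0.700/3.10)² = 0.05099, so 38.9 × 0.05099 = 1.984 mrem/h.
Dose = rate × time = 1.984 mrem/h × 0.7700 h = 1.528 mrem.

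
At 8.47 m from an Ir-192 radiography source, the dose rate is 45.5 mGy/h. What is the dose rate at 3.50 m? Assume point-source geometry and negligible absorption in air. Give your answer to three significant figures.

Applying the 1/r² law, the rate at 3.50 m is
(8.47/3.50)² = 5.856, so 45.5 × 5.856 = 266.4 mGy/h.

266 mGy/h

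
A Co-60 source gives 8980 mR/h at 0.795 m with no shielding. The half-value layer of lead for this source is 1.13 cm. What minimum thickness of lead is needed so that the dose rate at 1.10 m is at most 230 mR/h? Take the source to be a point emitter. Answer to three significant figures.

4.92 cm

At 1.10 m, distance alone gives (0.795/1.10)² = 0.5223, so 8980 × 0.5223 = 4690 mR/h.
Further attenuation needed: 4690/230 = 20.39.
n = log₂(20.39) = 4.350 half-value layers.
Thickness = 4.350 × 1.13 cm = 4.915 cm.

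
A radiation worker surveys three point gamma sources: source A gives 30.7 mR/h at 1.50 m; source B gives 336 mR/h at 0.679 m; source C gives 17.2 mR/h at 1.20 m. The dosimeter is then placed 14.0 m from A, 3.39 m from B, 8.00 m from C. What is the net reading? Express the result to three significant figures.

Each source contributes Iᵢ·(dᵢ/rᵢ)²; contributions add.
A: 30.7 × (1.50/14.0)² = 0.3524 mR/h
B: 336 × (0.679/3.39)² = 13.48 mR/h
C: 17.2 × (1.20/8.00)² = 0.3870 mR/h
Total = 0.3524 + 13.48 + 0.3870 = 14.22 mR/h.

14.2 mR/h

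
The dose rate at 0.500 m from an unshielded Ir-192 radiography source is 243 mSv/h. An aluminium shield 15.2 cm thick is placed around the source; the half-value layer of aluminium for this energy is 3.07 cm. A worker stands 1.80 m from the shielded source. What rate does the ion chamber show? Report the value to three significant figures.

Distance alone: 243 × (0.500/1.80)² = 243 × 0.07716 = 18.75 mSv/h.
Shield: 15.2/3.07 = 4.951 half-value layers → attenuation 2^(−4.951) = 0.03233.
Combined: 18.75 × 0.03233 = 0.6062 mSv/h.

0.606 mSv/h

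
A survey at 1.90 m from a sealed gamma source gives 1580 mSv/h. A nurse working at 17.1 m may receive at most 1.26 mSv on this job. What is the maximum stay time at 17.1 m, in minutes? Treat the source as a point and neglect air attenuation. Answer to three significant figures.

3.88 min

Since intensity falls as 1/r², rate at 17.1 m:
(1.90/17.1)² = 0.01235, so 1580 × 0.01235 = 19.51 mSv/h.
Stay time = 1.26 mSv ÷ 19.51 mSv/h = 0.06458 h = 3.875 min.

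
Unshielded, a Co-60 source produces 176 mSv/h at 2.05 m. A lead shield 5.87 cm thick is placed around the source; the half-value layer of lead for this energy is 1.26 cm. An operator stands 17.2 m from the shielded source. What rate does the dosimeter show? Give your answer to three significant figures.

Distance alone: 176 × (2.05/17.2)² = 176 × 0.01421 = 2.501 mSv/h.
Shield: 5.87/1.26 = 4.659 half-value layers → attenuation 2^(−4.659) = 0.03958.
Combined: 2.501 × 0.03958 = 0.09899 mSv/h.

0.0990 mSv/h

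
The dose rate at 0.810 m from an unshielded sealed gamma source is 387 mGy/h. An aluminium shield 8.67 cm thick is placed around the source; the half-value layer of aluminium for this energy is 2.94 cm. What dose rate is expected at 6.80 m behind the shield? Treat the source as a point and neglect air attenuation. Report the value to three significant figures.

0.711 mGy/h

Distance alone: (0.810/6.80)² = 0.01419, so 387 × 0.01419 = 5.492 mGy/h.
Shield: 8.67/2.94 = 2.949 half-value layers → attenuation 2^(−2.949) = 0.1295.
Combined: 5.492 × 0.1295 = 0.7112 mGy/h.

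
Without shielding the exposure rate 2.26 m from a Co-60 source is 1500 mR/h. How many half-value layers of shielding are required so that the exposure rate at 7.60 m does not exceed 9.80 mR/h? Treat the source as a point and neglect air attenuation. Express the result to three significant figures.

At 7.60 m, distance alone gives 1500 × (2.26/7.60)² = 1500 × 0.08843 = 132.6 mR/h.
Further attenuation needed: 132.6/9.80 = 13.53.
n = log₂(13.53) = 3.758 half-value layers.

3.76 half-value layers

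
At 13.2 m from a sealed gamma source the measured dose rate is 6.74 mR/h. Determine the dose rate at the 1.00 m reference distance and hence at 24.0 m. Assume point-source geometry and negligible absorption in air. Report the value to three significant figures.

1170 mR/h; 2.04 mR/h

Intensity scales as (d₁/d₂)², so
At 1.00 m: 6.74 × (13.2/1.00)² = 6.74 × 174.2 = 1174 mR/h
At 24.0 m: (1.00/24.0)² = 0.001736, so 1174 × 0.001736 = 2.038 mR/h.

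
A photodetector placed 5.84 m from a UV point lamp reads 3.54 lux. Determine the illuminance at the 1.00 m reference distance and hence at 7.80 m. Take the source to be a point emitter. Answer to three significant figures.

121 lux; 1.98 lux

Intensity scales as (d₁/d₂)², so
At 1.00 m: 3.54 × (5.84/1.00)² = 3.54 × 34.11 = 120.7 lux
At 7.80 m: (1.00/7.80)² = 0.01644, so 120.7 × 0.01644 = 1.984 lux.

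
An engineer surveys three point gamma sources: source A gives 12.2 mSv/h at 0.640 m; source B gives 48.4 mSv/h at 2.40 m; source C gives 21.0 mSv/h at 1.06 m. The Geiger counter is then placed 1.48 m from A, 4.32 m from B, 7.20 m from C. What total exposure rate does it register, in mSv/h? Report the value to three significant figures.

By superposition, sum each source's inverse-square contribution:
A: 12.2 × (0.640/1.48)² = 2.281 mSv/h
B: 48.4 × (2.40/4.32)² = 14.94 mSv/h
C: 21.0 × (1.06/7.20)² = 0.4552 mSv/h
Total = 2.281 + 14.94 + 0.4552 = 17.68 mSv/h.

17.7 mSv/h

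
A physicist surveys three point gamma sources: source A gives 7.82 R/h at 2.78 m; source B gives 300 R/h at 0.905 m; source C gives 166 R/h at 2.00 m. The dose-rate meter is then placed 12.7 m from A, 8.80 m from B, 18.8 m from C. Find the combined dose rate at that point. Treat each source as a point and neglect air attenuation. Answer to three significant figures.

By superposition, sum each source's inverse-square contribution:
A: 7.82 × (2.78/12.7)² = 0.3747 R/h
B: 300 × (0.905/8.80)² = 3.173 R/h
C: 166 × (2.00/18.8)² = 1.879 R/h
Total = 0.3747 + 3.173 + 1.879 = 5.427 R/h.

5.43 R/h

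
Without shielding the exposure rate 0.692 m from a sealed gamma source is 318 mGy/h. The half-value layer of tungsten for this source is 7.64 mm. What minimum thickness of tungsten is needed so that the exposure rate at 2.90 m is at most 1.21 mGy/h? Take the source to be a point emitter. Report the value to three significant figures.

29.8 mm

At 2.90 m, distance alone gives (0.692/2.90)² = 0.05694, so 318 × 0.05694 = 18.11 mGy/h.
Further attenuation needed: 18.11/1.21 = 14.97.
n = log₂(14.97) = 3.904 half-value layers.
Thickness = 3.904 × 7.64 mm = 29.83 mm.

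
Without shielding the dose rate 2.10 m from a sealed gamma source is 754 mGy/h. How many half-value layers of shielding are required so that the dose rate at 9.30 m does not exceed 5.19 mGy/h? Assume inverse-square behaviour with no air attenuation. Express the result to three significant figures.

At 9.30 m, distance alone gives 754 × (2.10/9.30)² = 754 × 0.05099 = 38.45 mGy/h.
Further attenuation needed: 38.45/5.19 = 7.408.
n = log₂(7.408) = 2.889 half-value layers.

2.89 half-value layers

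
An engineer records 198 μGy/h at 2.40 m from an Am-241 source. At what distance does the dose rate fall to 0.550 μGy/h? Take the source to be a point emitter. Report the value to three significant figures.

45.5 m

Intensity scales as (d₁/d₂)², so d₂ = d₁·√(I₁/I₂).
I₁/I₂ = 198/0.550 = 360.0, so d₂ = 2.40 × √360.0 = 45.54 m.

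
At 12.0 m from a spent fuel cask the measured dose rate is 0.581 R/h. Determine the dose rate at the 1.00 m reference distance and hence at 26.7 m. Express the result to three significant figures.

Applying the 1/r² law,
At 1.00 m: (12.0/1.00)² = 144.0, so 0.581 × 144.0 = 83.66 R/h
At 26.7 m: (1.00/26.7)² = 0.001403, so 83.66 × 0.001403 = 0.1174 R/h.

83.7 R/h; 0.117 R/h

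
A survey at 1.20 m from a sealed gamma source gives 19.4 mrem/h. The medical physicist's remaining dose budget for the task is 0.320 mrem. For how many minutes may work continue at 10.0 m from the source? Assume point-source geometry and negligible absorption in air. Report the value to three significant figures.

68.7 min

Since intensity falls as 1/r², rate at 10.0 m:
19.4 × (1.20/10.0)² = 19.4 × 0.01440 = 0.2794 mrem/h.
Stay time = 0.320 mrem ÷ 0.2794 mrem/h = 1.145 h = 68.70 min.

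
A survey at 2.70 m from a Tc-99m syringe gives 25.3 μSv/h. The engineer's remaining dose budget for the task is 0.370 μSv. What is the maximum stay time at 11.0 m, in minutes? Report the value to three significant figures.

Applying the 1/r² law, rate at 11.0 m:
(2.70/11.0)² = 0.06025, so 25.3 × 0.06025 = 1.524 μSv/h.
Stay time = 0.370 μSv ÷ 1.524 μSv/h = 0.2428 h = 14.57 min.

14.6 min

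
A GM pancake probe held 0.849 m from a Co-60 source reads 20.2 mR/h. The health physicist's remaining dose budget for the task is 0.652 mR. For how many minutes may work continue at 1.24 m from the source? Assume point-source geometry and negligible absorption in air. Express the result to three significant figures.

Intensity scales as (d₁/d₂)², so rate at 1.24 m:
20.2 × (0.849/1.24)² = 20.2 × 0.4688 = 9.470 mR/h.
Stay time = 0.652 mR ÷ 9.470 mR/h = 0.06885 h = 4.131 min.

4.13 min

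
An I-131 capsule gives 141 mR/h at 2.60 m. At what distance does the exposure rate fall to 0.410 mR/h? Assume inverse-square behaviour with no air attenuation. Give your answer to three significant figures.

Using I₁d₁² = I₂d₂², d₂ = d₁·√(I₁/I₂).
I₁/I₂ = 141/0.410 = 343.9, so d₂ = 2.60 × √343.9 = 48.22 m.

48.2 m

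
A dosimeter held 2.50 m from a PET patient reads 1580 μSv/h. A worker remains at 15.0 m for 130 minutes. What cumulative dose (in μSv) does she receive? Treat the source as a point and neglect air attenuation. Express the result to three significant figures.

By the inverse-square law, rate at 15.0 m:
(2.50/15.0)² = 0.02778, so 1580 × 0.02778 = 43.89 μSv/h.
Dose = rate × time = 43.89 μSv/h × 2.167 h = 95.11 μSv.

95.1 μSv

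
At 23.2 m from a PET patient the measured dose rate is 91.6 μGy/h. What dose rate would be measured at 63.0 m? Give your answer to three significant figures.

By the inverse-square law, scaling from 23.2 m to 63.0 m:
(23.2/63.0)² = 0.1356, so 91.6 × 0.1356 = 12.42 μGy/h.

12.4 μGy/h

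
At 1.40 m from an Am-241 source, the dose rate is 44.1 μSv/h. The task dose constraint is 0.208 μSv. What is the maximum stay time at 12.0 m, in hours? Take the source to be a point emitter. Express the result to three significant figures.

Applying the 1/r² law, rate at 12.0 m:
(1.40/12.0)² = 0.01361, so 44.1 × 0.01361 = 0.6002 μSv/h.
Stay time = 0.208 μSv ÷ 0.6002 μSv/h = 0.3466 h.

0.347 h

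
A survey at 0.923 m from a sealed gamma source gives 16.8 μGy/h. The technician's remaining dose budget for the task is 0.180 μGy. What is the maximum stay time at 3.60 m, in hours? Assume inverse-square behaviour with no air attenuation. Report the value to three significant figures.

0.163 h

Using I₁d₁² = I₂d₂², rate at 3.60 m:
16.8 × (0.923/3.60)² = 16.8 × 0.06574 = 1.104 μGy/h.
Stay time = 0.180 μGy ÷ 1.104 μGy/h = 0.1630 h.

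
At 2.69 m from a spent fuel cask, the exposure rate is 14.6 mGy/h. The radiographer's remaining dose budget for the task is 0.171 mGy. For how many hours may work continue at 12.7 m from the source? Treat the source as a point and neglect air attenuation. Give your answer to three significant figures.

Intensity scales as (d₁/d₂)², so rate at 12.7 m:
14.6 × (2.69/12.7)² = 14.6 × 0.04486 = 0.6550 mGy/h.
Stay time = 0.171 mGy ÷ 0.6550 mGy/h = 0.2611 h.

0.261 h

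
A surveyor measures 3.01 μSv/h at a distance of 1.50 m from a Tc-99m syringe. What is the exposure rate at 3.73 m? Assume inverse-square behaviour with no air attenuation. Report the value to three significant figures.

Using I₁d₁² = I₂d₂², the rate at 3.73 m is
(1.50/3.73)² = 0.1617, so 3.01 × 0.1617 = 0.4867 μSv/h.

0.487 μSv/h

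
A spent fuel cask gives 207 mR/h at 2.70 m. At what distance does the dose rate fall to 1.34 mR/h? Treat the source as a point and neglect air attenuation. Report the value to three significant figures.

33.6 m

By the inverse-square law, d₂ = d₁·√(I₁/I₂).
I₁/I₂ = 207/1.34 = 154.5, so d₂ = 2.70 × √154.5 = 33.56 m.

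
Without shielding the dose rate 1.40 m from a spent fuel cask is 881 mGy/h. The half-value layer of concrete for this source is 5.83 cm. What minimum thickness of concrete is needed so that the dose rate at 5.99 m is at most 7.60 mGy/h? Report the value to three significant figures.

At 5.99 m, distance alone gives 881 × (1.40/5.99)² = 881 × 0.05463 = 48.13 mGy/h.
Further attenuation needed: 48.13/7.60 = 6.333.
n = log₂(6.333) = 2.663 half-value layers.
Thickness = 2.663 × 5.83 cm = 15.53 cm.

15.5 cm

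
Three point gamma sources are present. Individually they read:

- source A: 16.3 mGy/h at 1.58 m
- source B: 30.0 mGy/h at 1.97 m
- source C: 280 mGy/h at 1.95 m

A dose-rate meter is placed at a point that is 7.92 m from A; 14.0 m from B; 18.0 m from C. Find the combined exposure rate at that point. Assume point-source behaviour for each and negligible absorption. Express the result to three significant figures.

Each source contributes Iᵢ·(dᵢ/rᵢ)²; contributions add.
A: 16.3 × (1.58/7.92)² = 0.6487 mGy/h
B: 30.0 × (1.97/14.0)² = 0.5940 mGy/h
C: 280 × (1.95/18.0)² = 3.286 mGy/h
Total = 0.6487 + 0.5940 + 3.286 = 4.529 mGy/h.

4.53 mGy/h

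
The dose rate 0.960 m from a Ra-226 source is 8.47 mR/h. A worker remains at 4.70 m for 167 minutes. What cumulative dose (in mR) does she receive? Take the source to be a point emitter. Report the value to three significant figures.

0.984 mR

By the inverse-square law, rate at 4.70 m:
(0.960/4.70)² = 0.04172, so 8.47 × 0.04172 = 0.3534 mR/h.
Dose = rate × time = 0.3534 mR/h × 2.783 h = 0.9835 mR.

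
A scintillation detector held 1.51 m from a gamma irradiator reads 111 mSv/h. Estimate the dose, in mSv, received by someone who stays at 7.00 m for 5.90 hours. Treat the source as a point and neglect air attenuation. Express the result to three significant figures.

30.5 mSv

By the inverse-square law, rate at 7.00 m:
(1.51/7.00)² = 0.04653, so 111 × 0.04653 = 5.165 mSv/h.
Dose = rate × time = 5.165 mSv/h × 5.900 h = 30.47 mSv.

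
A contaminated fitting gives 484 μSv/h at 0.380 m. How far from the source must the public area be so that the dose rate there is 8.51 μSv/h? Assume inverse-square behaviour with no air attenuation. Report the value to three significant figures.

By the inverse-square law, d₂ = d₁·√(I₁/I₂).
I₁/I₂ = 484/8.51 = 56.87, so d₂ = 0.380 × √56.87 = 2.866 m.

2.87 m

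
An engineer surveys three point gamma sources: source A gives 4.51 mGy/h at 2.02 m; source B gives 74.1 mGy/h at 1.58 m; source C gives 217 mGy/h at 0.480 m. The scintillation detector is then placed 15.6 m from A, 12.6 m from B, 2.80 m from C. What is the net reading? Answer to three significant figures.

7.62 mGy/h

Each source contributes Iᵢ·(dᵢ/rᵢ)²; contributions add.
A: 4.51 × (2.02/15.6)² = 0.07562 mGy/h
B: 74.1 × (1.58/12.6)² = 1.165 mGy/h
C: 217 × (0.480/2.80)² = 6.377 mGy/h
Total = 0.07562 + 1.165 + 6.377 = 7.618 mGy/h.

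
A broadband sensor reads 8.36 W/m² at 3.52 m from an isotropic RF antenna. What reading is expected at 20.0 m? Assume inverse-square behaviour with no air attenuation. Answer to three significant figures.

0.259 W/m²

Intensity scales as (d₁/d₂)², so the rate at 20.0 m is
8.36 × (3.52/20.0)² = 8.36 × 0.03098 = 0.2590 W/m².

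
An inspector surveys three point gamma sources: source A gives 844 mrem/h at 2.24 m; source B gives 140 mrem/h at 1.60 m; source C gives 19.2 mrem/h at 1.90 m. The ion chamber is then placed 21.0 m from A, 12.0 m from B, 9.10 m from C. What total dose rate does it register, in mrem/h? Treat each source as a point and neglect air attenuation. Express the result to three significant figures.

12.9 mrem/h

Each source contributes Iᵢ·(dᵢ/rᵢ)²; contributions add.
A: 844 × (2.24/21.0)² = 9.603 mrem/h
B: 140 × (1.60/12.0)² = 2.489 mrem/h
C: 19.2 × (1.90/9.10)² = 0.8370 mrem/h
Total = 9.603 + 2.489 + 0.8370 = 12.93 mrem/h.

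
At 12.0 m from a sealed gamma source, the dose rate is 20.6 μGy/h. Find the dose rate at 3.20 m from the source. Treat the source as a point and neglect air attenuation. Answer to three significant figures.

290 μGy/h

Applying the 1/r² law, the rate at 3.20 m is
(12.0/3.20)² = 14.06, so 20.6 × 14.06 = 289.6 μGy/h.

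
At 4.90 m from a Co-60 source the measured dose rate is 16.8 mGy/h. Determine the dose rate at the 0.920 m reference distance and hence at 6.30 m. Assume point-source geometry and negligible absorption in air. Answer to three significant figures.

477 mGy/h; 10.2 mGy/h

Applying the 1/r² law,
At 0.920 m: 16.8 × (4.90/0.920)² = 16.8 × 28.37 = 476.6 mGy/h
At 6.30 m: (0.920/6.30)² = 0.02133, so 476.6 × 0.02133 = 10.17 mGy/h.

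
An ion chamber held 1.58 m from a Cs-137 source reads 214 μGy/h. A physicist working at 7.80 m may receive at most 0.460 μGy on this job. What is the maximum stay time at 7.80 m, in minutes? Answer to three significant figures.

Intensity scales as (d₁/d₂)², so rate at 7.80 m:
214 × (1.58/7.80)² = 214 × 0.04103 = 8.780 μGy/h.
Stay time = 0.460 μGy ÷ 8.780 μGy/h = 0.05239 h = 3.143 min.

3.14 min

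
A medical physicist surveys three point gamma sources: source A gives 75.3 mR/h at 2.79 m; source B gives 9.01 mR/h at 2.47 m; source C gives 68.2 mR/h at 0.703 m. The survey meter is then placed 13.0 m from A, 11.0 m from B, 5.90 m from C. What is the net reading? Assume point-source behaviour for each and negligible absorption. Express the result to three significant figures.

4.89 mR/h

Each source contributes Iᵢ·(dᵢ/rᵢ)²; contributions add.
A: 75.3 × (2.79/13.0)² = 3.468 mR/h
B: 9.01 × (2.47/11.0)² = 0.4543 mR/h
C: 68.2 × (0.703/5.90)² = 0.9683 mR/h
Total = 3.468 + 0.4543 + 0.9683 = 4.891 mR/h.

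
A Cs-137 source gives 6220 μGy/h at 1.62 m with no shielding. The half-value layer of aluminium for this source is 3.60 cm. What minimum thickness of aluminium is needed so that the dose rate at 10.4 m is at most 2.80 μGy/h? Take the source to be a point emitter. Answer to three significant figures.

20.7 cm

At 10.4 m, distance alone gives 6220 × (1.62/10.4)² = 6220 × 0.02426 = 150.9 μGy/h.
Further attenuation needed: 150.9/2.80 = 53.89.
n = log₂(53.89) = 5.752 half-value layers.
Thickness = 5.752 × 3.60 cm = 20.71 cm.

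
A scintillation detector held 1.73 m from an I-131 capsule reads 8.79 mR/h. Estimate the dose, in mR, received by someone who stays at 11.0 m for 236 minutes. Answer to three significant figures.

Using I₁d₁² = I₂d₂², rate at 11.0 m:
8.79 × (1.73/11.0)² = 8.79 × 0.02473 = 0.2174 mR/h.
Dose = rate × time = 0.2174 mR/h × 3.933 h = 0.8550 mR.

0.855 mR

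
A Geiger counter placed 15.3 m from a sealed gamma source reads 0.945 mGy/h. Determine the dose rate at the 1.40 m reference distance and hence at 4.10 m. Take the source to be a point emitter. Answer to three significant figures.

113 mGy/h; 13.2 mGy/h

Since intensity falls as 1/r²,
At 1.40 m: 0.945 × (15.3/1.40)² = 0.945 × 119.4 = 112.8 mGy/h
At 4.10 m: 112.8 × (1.40/4.10)² = 112.8 × 0.1166 = 13.15 mGy/h.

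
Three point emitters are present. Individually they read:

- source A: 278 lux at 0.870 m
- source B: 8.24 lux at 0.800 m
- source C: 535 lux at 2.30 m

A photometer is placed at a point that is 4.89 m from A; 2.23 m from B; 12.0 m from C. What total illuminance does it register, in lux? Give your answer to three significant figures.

29.5 lux

By superposition, sum each source's inverse-square contribution:
A: 278 × (0.870/4.89)² = 8.800 lux
B: 8.24 × (0.800/2.23)² = 1.060 lux
C: 535 × (2.30/12.0)² = 19.65 lux
Total = 8.800 + 1.060 + 19.65 = 29.51 lux.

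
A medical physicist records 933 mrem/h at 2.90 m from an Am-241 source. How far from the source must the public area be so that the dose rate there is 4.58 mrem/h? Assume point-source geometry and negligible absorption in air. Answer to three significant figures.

By the inverse-square law, d₂ = d₁·√(I₁/I₂).
I₁/I₂ = 933/4.58 = 203.7, so d₂ = 2.90 × √203.7 = 41.39 m.

41.4 m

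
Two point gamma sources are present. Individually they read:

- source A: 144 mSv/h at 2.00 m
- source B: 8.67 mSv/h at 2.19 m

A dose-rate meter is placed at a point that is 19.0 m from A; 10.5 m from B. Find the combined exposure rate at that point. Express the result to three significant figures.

1.97 mSv/h

By superposition, sum each source's inverse-square contribution:
A: 144 × (2.00/19.0)² = 1.596 mSv/h
B: 8.67 × (2.19/10.5)² = 0.3772 mSv/h
Total = 1.596 + 0.3772 = 1.973 mSv/h.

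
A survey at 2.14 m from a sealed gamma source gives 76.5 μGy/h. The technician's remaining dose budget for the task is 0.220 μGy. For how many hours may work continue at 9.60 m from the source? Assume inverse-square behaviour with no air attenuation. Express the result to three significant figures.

0.0579 h

Since intensity falls as 1/r², rate at 9.60 m:
(2.14/9.60)² = 0.04969, so 76.5 × 0.04969 = 3.801 μGy/h.
Stay time = 0.220 μGy ÷ 3.801 μGy/h = 0.05788 h.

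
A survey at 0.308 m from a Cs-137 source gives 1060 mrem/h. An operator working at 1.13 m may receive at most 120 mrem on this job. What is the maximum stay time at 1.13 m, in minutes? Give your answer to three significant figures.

91.4 min

Intensity scales as (d₁/d₂)², so rate at 1.13 m:
(0.308/1.13)² = 0.07429, so 1060 × 0.07429 = 78.75 mrem/h.
Stay time = 120 mrem ÷ 78.75 mrem/h = 1.524 h = 91.44 min.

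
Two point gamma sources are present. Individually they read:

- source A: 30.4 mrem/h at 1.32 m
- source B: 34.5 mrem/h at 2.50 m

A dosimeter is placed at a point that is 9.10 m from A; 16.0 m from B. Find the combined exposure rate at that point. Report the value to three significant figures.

1.48 mrem/h

Each source contributes Iᵢ·(dᵢ/rᵢ)²; contributions add.
A: 30.4 × (1.32/9.10)² = 0.6396 mrem/h
B: 34.5 × (2.50/16.0)² = 0.8423 mrem/h
Total = 0.6396 + 0.8423 = 1.482 mrem/h.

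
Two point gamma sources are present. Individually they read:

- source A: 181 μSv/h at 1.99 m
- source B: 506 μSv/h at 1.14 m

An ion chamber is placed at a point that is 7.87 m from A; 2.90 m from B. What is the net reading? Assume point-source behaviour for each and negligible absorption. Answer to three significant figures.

89.8 μSv/h

Each source contributes Iᵢ·(dᵢ/rᵢ)²; contributions add.
A: 181 × (1.99/7.87)² = 11.57 μSv/h
B: 506 × (1.14/2.90)² = 78.19 μSv/h
Total = 11.57 + 78.19 = 89.76 μSv/h.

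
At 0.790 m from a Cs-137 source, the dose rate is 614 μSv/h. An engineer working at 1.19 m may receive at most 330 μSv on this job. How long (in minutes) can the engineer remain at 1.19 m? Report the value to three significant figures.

Intensity scales as (d₁/d₂)², so rate at 1.19 m:
(0.790/1.19)² = 0.4407, so 614 × 0.4407 = 270.6 μSv/h.
Stay time = 330 μSv ÷ 270.6 μSv/h = 1.220 h = 73.20 min.

73.2 min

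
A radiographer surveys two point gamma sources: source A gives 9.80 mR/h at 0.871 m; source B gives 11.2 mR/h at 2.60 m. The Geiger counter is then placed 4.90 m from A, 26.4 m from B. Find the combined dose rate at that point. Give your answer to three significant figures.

Each source contributes Iᵢ·(dᵢ/rᵢ)²; contributions add.
A: 9.80 × (0.871/4.90)² = 0.3096 mR/h
B: 11.2 × (2.60/26.4)² = 0.1086 mR/h
Total = 0.3096 + 0.1086 = 0.4182 mR/h.

0.418 mR/h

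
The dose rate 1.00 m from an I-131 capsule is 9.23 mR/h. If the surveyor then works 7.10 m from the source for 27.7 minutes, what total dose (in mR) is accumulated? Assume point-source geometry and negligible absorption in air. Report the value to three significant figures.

Using I₁d₁² = I₂d₂², rate at 7.10 m:
9.23 × (1.00/7.10)² = 9.23 × 0.01984 = 0.1831 mR/h.
Dose = rate × time = 0.1831 mR/h × 0.4617 h = 0.08454 mR.

0.0845 mR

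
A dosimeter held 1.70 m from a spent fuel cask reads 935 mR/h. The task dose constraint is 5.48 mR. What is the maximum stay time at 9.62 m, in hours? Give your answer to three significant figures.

Applying the 1/r² law, rate at 9.62 m:
935 × (1.70/9.62)² = 935 × 0.03123 = 29.20 mR/h.
Stay time = 5.48 mR ÷ 29.20 mR/h = 0.1877 h.

0.188 h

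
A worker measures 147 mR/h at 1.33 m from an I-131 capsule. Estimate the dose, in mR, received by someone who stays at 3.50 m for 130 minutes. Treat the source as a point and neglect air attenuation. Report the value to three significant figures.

46.0 mR

By the inverse-square law, rate at 3.50 m:
(1.33/3.50)² = 0.1444, so 147 × 0.1444 = 21.23 mR/h.
Dose = rate × time = 21.23 mR/h × 2.167 h = 46.01 mR.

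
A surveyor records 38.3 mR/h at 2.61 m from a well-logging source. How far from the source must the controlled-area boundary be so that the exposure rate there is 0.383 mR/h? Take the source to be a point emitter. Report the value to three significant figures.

26.1 m

Intensity scales as (d₁/d₂)², so d₂ = d₁·√(I₁/I₂).
I₁/I₂ = 38.3/0.383 = 100.0, so d₂ = 2.61 × √100.0 = 26.10 m.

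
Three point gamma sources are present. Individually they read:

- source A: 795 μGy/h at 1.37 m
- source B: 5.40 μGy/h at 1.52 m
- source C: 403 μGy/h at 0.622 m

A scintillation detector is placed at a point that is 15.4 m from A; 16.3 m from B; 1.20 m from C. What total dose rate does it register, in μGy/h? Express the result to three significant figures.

115 μGy/h

Each source contributes Iᵢ·(dᵢ/rᵢ)²; contributions add.
A: 795 × (1.37/15.4)² = 6.292 μGy/h
B: 5.40 × (1.52/16.3)² = 0.04696 μGy/h
C: 403 × (0.622/1.20)² = 108.3 μGy/h
Total = 6.292 + 0.04696 + 108.3 = 114.6 μGy/h.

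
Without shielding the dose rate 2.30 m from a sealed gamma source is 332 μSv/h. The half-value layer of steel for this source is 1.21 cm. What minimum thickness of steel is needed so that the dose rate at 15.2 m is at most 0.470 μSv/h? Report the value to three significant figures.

At 15.2 m, distance alone gives 332 × (2.30/15.2)² = 332 × 0.02290 = 7.603 μSv/h.
Further attenuation needed: 7.603/0.470 = 16.18.
n = log₂(16.18) = 4.016 half-value layers.
Thickness = 4.016 × 1.21 cm = 4.859 cm.

4.86 cm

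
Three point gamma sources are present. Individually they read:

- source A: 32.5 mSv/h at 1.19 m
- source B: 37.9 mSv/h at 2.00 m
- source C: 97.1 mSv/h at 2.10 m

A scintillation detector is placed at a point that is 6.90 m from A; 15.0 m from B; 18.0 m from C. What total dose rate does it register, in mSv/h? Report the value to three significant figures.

2.96 mSv/h

By superposition, sum each source's inverse-square contribution:
A: 32.5 × (1.19/6.90)² = 0.9667 mSv/h
B: 37.9 × (2.00/15.0)² = 0.6738 mSv/h
C: 97.1 × (2.10/18.0)² = 1.322 mSv/h
Total = 0.9667 + 0.6738 + 1.322 = 2.962 mSv/h.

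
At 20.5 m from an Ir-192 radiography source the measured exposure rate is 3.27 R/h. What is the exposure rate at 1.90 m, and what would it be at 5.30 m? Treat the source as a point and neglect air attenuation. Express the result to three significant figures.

381 R/h; 48.9 R/h

By the inverse-square law,
At 1.90 m: 3.27 × (20.5/1.90)² = 3.27 × 116.4 = 380.6 R/h
At 5.30 m: 380.6 × (1.90/5.30)² = 380.6 × 0.1285 = 48.91 R/h.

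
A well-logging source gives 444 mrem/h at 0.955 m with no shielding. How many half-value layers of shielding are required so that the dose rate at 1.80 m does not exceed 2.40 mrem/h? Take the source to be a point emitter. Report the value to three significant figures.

5.70 half-value layers

At 1.80 m, distance alone gives 444 × (0.955/1.80)² = 444 × 0.2815 = 125.0 mrem/h.
Further attenuation needed: 125.0/2.40 = 52.08.
n = log₂(52.08) = 5.703 half-value layers.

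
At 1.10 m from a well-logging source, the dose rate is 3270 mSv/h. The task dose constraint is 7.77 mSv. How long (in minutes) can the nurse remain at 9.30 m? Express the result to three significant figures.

By the inverse-square law, rate at 9.30 m:
3270 × (1.10/9.30)² = 3270 × 0.01399 = 45.75 mSv/h.
Stay time = 7.77 mSv ÷ 45.75 mSv/h = 0.1698 h = 10.19 min.

10.2 min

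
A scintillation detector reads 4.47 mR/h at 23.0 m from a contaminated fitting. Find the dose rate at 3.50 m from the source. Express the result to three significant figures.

193 mR/h

Since intensity falls as 1/r², the rate at 3.50 m is
(23.0/3.50)² = 43.18, so 4.47 × 43.18 = 193.0 mR/h.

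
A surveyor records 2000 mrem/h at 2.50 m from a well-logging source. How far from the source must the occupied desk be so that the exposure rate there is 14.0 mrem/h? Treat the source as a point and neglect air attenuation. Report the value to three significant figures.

29.9 m

By the inverse-square law, d₂ = d₁·√(I₁/I₂).
I₁/I₂ = 2000/14.0 = 142.9, so d₂ = 2.50 × √142.9 = 29.89 m.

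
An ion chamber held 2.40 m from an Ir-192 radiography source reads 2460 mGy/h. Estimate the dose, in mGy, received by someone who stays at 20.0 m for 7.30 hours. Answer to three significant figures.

Since intensity falls as 1/r², rate at 20.0 m:
2460 × (2.40/20.0)² = 2460 × 0.01440 = 35.42 mGy/h.
Dose = rate × time = 35.42 mGy/h × 7.300 h = 258.6 mGy.

259 mGy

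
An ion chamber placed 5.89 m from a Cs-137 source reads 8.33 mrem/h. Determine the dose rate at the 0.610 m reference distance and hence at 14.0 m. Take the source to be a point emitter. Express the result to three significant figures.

777 mrem/h; 1.47 mrem/h

Using I₁d₁² = I₂d₂²,
At 0.610 m: 8.33 × (5.89/0.610)² = 8.33 × 93.23 = 776.6 mrem/h
At 14.0 m: 776.6 × (0.610/14.0)² = 776.6 × 0.001898 = 1.474 mrem/h.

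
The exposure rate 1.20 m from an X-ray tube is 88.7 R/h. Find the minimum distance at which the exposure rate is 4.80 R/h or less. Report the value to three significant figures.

5.16 m

Applying the 1/r² law, d₂ = d₁·√(I₁/I₂).
I₁/I₂ = 88.7/4.80 = 18.48, so d₂ = 1.20 × √18.48 = 5.159 m.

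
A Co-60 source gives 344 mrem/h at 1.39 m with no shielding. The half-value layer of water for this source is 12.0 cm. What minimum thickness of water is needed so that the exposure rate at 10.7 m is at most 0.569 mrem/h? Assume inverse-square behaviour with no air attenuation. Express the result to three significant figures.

At 10.7 m, distance alone gives 344 × (1.39/10.7)² = 344 × 0.01688 = 5.807 mrem/h.
Further attenuation needed: 5.807/0.569 = 10.21.
n = log₂(10.21) = 3.352 half-value layers.
Thickness = 3.352 × 12.0 cm = 40.22 cm.

40.2 cm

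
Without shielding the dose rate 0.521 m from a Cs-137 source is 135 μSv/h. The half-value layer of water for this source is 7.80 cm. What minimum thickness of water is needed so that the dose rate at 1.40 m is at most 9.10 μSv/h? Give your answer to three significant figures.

8.10 cm

At 1.40 m, distance alone gives (0.521/1.40)² = 0.1385, so 135 × 0.1385 = 18.70 μSv/h.
Further attenuation needed: 18.70/9.10 = 2.055.
n = log₂(2.055) = 1.039 half-value layers.
Thickness = 1.039 × 7.80 cm = 8.104 cm.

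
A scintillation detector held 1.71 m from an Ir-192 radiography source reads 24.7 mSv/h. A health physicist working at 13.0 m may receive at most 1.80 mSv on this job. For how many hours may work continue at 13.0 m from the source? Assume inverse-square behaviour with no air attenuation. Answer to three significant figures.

Intensity scales as (d₁/d₂)², so rate at 13.0 m:
(1.71/13.0)² = 0.01730, so 24.7 × 0.01730 = 0.4273 mSv/h.
Stay time = 1.80 mSv ÷ 0.4273 mSv/h = 4.212 h.

4.21 h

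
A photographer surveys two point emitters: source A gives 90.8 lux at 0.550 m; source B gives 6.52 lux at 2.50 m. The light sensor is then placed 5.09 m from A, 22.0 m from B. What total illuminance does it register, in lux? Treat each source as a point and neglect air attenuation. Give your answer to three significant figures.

1.14 lux

By superposition, sum each source's inverse-square contribution:
A: 90.8 × (0.550/5.09)² = 1.060 lux
B: 6.52 × (2.50/22.0)² = 0.08419 lux
Total = 1.060 + 0.08419 = 1.144 lux.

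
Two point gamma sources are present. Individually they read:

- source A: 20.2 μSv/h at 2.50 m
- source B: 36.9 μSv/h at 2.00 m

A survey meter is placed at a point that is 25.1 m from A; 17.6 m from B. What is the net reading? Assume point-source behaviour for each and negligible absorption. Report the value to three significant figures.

Each source contributes Iᵢ·(dᵢ/rᵢ)²; contributions add.
A: 20.2 × (2.50/25.1)² = 0.2004 μSv/h
B: 36.9 × (2.00/17.6)² = 0.4765 μSv/h
Total = 0.2004 + 0.4765 = 0.6769 μSv/h.

0.677 μSv/h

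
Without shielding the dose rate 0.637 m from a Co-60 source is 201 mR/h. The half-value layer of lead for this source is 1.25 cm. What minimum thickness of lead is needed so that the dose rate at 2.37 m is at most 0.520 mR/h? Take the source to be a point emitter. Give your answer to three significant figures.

6.00 cm

At 2.37 m, distance alone gives (0.637/2.37)² = 0.07224, so 201 × 0.07224 = 14.52 mR/h.
Further attenuation needed: 14.52/0.520 = 27.92.
n = log₂(27.92) = 4.803 half-value layers.
Thickness = 4.803 × 1.25 cm = 6.004 cm.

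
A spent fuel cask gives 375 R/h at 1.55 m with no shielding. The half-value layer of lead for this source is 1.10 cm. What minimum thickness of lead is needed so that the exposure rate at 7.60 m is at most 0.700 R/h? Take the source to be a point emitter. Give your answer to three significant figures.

At 7.60 m, distance alone gives 375 × (1.55/7.60)² = 375 × 0.04159 = 15.60 R/h.
Further attenuation needed: 15.60/0.700 = 22.29.
n = log₂(22.29) = 4.478 half-value layers.
Thickness = 4.478 × 1.10 cm = 4.926 cm.

4.93 cm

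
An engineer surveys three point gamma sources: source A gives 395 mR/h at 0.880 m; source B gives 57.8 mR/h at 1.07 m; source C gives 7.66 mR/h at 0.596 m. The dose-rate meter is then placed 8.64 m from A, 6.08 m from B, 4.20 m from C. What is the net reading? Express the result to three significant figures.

6.04 mR/h

Each source contributes Iᵢ·(dᵢ/rᵢ)²; contributions add.
A: 395 × (0.880/8.64)² = 4.098 mR/h
B: 57.8 × (1.07/6.08)² = 1.790 mR/h
C: 7.66 × (0.596/4.20)² = 0.1542 mR/h
Total = 4.098 + 1.790 + 0.1542 = 6.042 mR/h.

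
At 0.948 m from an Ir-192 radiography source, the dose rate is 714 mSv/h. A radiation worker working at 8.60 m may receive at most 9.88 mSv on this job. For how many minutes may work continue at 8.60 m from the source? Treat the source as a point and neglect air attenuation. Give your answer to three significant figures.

68.3 min

Applying the 1/r² law, rate at 8.60 m:
(0.948/8.60)² = 0.01215, so 714 × 0.01215 = 8.675 mSv/h.
Stay time = 9.88 mSv ÷ 8.675 mSv/h = 1.139 h = 68.34 min.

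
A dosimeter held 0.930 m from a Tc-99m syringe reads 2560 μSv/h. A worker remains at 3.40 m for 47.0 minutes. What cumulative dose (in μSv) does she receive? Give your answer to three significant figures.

Intensity scales as (d₁/d₂)², so rate at 3.40 m:
2560 × (0.930/3.40)² = 2560 × 0.07482 = 191.5 μSv/h.
Dose = rate × time = 191.5 μSv/h × 0.7833 h = 150.0 μSv.

150 μSv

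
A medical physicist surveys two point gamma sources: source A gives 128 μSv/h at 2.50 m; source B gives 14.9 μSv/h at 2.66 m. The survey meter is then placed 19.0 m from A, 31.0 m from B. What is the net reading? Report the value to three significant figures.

Each source contributes Iᵢ·(dᵢ/rᵢ)²; contributions add.
A: 128 × (2.50/19.0)² = 2.216 μSv/h
B: 14.9 × (2.66/31.0)² = 0.1097 μSv/h
Total = 2.216 + 0.1097 = 2.326 μSv/h.

2.33 μSv/h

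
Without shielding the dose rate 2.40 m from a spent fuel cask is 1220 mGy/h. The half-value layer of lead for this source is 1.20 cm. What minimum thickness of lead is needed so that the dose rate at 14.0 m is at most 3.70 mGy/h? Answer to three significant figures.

At 14.0 m, distance alone gives (2.40/14.0)² = 0.02939, so 1220 × 0.02939 = 35.86 mGy/h.
Further attenuation needed: 35.86/3.70 = 9.692.
n = log₂(9.692) = 3.277 half-value layers.
Thickness = 3.277 × 1.20 cm = 3.932 cm.

3.93 cm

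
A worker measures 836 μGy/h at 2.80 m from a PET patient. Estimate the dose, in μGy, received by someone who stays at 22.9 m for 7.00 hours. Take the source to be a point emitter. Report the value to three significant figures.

By the inverse-square law, rate at 22.9 m:
836 × (2.80/22.9)² = 836 × 0.01495 = 12.50 μGy/h.
Dose = rate × time = 12.50 μGy/h × 7.000 h = 87.50 μGy.

87.5 μGy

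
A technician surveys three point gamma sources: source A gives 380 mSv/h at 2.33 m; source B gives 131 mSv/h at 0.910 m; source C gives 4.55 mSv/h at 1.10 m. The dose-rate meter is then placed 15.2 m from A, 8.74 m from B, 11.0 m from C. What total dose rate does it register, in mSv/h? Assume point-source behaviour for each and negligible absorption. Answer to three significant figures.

10.4 mSv/h

Each source contributes Iᵢ·(dᵢ/rᵢ)²; contributions add.
A: 380 × (2.33/15.2)² = 8.929 mSv/h
B: 131 × (0.910/8.74)² = 1.420 mSv/h
C: 4.55 × (1.10/11.0)² = 0.04550 mSv/h
Total = 8.929 + 1.420 + 0.04550 = 10.39 mSv/h.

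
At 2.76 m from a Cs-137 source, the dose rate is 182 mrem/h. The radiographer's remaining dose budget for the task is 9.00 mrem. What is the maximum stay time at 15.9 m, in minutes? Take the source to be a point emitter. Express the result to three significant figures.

Since intensity falls as 1/r², rate at 15.9 m:
182 × (2.76/15.9)² = 182 × 0.03013 = 5.484 mrem/h.
Stay time = 9.00 mrem ÷ 5.484 mrem/h = 1.641 h = 98.46 min.

98.5 min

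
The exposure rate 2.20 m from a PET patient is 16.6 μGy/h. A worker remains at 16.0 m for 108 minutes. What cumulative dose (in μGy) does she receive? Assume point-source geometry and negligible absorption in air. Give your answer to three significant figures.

0.565 μGy

Since intensity falls as 1/r², rate at 16.0 m:
16.6 × (2.20/16.0)² = 16.6 × 0.01891 = 0.3139 μGy/h.
Dose = rate × time = 0.3139 μGy/h × 1.800 h = 0.5650 μGy.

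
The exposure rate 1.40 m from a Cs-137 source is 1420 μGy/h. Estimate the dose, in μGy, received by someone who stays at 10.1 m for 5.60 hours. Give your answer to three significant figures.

153 μGy

Applying the 1/r² law, rate at 10.1 m:
(1.40/10.1)² = 0.01921, so 1420 × 0.01921 = 27.28 μGy/h.
Dose = rate × time = 27.28 μGy/h × 5.600 h = 152.8 μGy.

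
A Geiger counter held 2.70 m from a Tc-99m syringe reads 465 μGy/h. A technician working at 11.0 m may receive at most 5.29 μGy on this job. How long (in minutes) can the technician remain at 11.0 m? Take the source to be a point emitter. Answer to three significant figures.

Intensity scales as (d₁/d₂)², so rate at 11.0 m:
(2.70/11.0)² = 0.06025, so 465 × 0.06025 = 28.02 μGy/h.
Stay time = 5.29 μGy ÷ 28.02 μGy/h = 0.1888 h = 11.33 min.

11.3 min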